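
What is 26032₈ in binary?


Each octal digit → 3 binary bits:
  2 = 010
  6 = 110
  0 = 000
  3 = 011
  2 = 010
Concatenate: 010 110 000 011 010
= 010110000011010


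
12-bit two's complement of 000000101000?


Original: 000000101000
Step 1 - Invert all bits: 111111010111
Step 2 - Add 1: 111111010111 + 1
= 111111011000 (represents -40)


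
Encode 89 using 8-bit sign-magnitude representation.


Sign bit: 0 (positive)
Magnitude: 89 = 1011001
= 01011001


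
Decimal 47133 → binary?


Divide by 2 repeatedly:
47133 ÷ 2 = 23566 remainder 1
23566 ÷ 2 = 11783 remainder 0
11783 ÷ 2 = 5891 remainder 1
5891 ÷ 2 = 2945 remainder 1
2945 ÷ 2 = 1472 remainder 1
1472 ÷ 2 = 736 remainder 0
736 ÷ 2 = 368 remainder 0
368 ÷ 2 = 184 remainder 0
184 ÷ 2 = 92 remainder 0
92 ÷ 2 = 46 remainder 0
46 ÷ 2 = 23 remainder 0
23 ÷ 2 = 11 remainder 1
11 ÷ 2 = 5 remainder 1
5 ÷ 2 = 2 remainder 1
2 ÷ 2 = 1 remainder 0
1 ÷ 2 = 0 remainder 1
Reading remainders bottom-up:
= 1011100000011101


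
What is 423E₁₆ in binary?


Each hex digit → 4 binary bits:
  4 = 0100
  2 = 0010
  3 = 0011
  E = 1110
Concatenate: 0100 0010 0011 1110
= 0100001000111110


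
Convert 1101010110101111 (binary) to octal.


Group into 3-bit groups: 001101010110101111
  001 = 1
  101 = 5
  010 = 2
  110 = 6
  101 = 5
  111 = 7
= 0o152657


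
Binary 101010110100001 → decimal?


Positional values:
Bit 0: 1 × 2^0 = 1
Bit 5: 1 × 2^5 = 32
Bit 7: 1 × 2^7 = 128
Bit 8: 1 × 2^8 = 256
Bit 10: 1 × 2^10 = 1024
Bit 12: 1 × 2^12 = 4096
Bit 14: 1 × 2^14 = 16384
Sum = 1 + 32 + 128 + 256 + 1024 + 4096 + 16384
= 21921


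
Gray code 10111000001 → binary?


Gray code: 10111000001
MSB stays the same: 1
Each subsequent bit = prev_binary XOR current_gray:
  B[1] = 1 XOR 0 = 1
  B[2] = 1 XOR 1 = 0
  B[3] = 0 XOR 1 = 1
  B[4] = 1 XOR 1 = 0
  B[5] = 0 XOR 0 = 0
  B[6] = 0 XOR 0 = 0
  B[7] = 0 XOR 0 = 0
  B[8] = 0 XOR 0 = 0
  B[9] = 0 XOR 0 = 0
  B[10] = 0 XOR 1 = 1
= 11010000001 (1665 decimal)


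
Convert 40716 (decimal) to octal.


Divide by 8 repeatedly:
40716 ÷ 8 = 5089 remainder 4
5089 ÷ 8 = 636 remainder 1
636 ÷ 8 = 79 remainder 4
79 ÷ 8 = 9 remainder 7
9 ÷ 8 = 1 remainder 1
1 ÷ 8 = 0 remainder 1
Reading remainders bottom-up:
= 0o117414


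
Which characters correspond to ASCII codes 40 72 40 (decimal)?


Codes (decimal): 40 72 40
Per-code ASCII lookup:
  40  (special character) → '('
  72  (range 65-90: uppercase, 72 - 65 = 7) → 'H'
  40  (special character) → '('
= '(H('


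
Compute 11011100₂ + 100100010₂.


Align and add column by column (LSB to MSB, carry propagating):
  0011011100
+ 0100100010
  ----------
  col 0: 0 + 0 + 0 (carry in) = 0 → bit 0, carry out 0
  col 1: 0 + 1 + 0 (carry in) = 1 → bit 1, carry out 0
  col 2: 1 + 0 + 0 (carry in) = 1 → bit 1, carry out 0
  col 3: 1 + 0 + 0 (carry in) = 1 → bit 1, carry out 0
  col 4: 1 + 0 + 0 (carry in) = 1 → bit 1, carry out 0
  col 5: 0 + 1 + 0 (carry in) = 1 → bit 1, carry out 0
  col 6: 1 + 0 + 0 (carry in) = 1 → bit 1, carry out 0
  col 7: 1 + 0 + 0 (carry in) = 1 → bit 1, carry out 0
  col 8: 0 + 1 + 0 (carry in) = 1 → bit 1, carry out 0
  col 9: 0 + 0 + 0 (carry in) = 0 → bit 0, carry out 0
Reading bits MSB→LSB: 0111111110
Strip leading zeros: 111111110
= 111111110


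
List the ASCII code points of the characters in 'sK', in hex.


String: 'sK'  (2 characters)
Per-character ASCII lookup:
  's': lowercase starts at 97: 's' = 97 + 18 = 115 → 0x73
  'K': uppercase starts at 65: 'K' = 65 + 10 = 75 → 0x4B
= 0x73 0x4B


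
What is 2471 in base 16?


Divide by 16 repeatedly:
2471 ÷ 16 = 154 remainder 7 (7)
154 ÷ 16 = 9 remainder 10 (A)
9 ÷ 16 = 0 remainder 9 (9)
Reading remainders bottom-up:
= 0x9A7


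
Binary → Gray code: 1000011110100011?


Binary: 1000011110100011
Gray code: G = B XOR (B >> 1)
B >> 1 = 0100001111010001
1000011110100011 XOR 0100001111010001:
  1 XOR 0 = 1
  0 XOR 1 = 1
  0 XOR 0 = 0
  0 XOR 0 = 0
  0 XOR 0 = 0
  1 XOR 0 = 1
  1 XOR 1 = 0
  1 XOR 1 = 0
  1 XOR 1 = 0
  0 XOR 1 = 1
  1 XOR 0 = 1
  0 XOR 1 = 1
  0 XOR 0 = 0
  0 XOR 0 = 0
  1 XOR 0 = 1
  1 XOR 1 = 0
= 1100010001110010


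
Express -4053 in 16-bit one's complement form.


Original: 0000111111010101
Invert all bits:
  bit 0: 0 → 1
  bit 1: 0 → 1
  bit 2: 0 → 1
  bit 3: 0 → 1
  bit 4: 1 → 0
  bit 5: 1 → 0
  bit 6: 1 → 0
  bit 7: 1 → 0
  bit 8: 1 → 0
  bit 9: 1 → 0
  bit 10: 0 → 1
  bit 11: 1 → 0
  bit 12: 0 → 1
  bit 13: 1 → 0
  bit 14: 0 → 1
  bit 15: 1 → 0
= 1111000000101010


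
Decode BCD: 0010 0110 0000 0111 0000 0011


Each 4-bit group → digit:
  0010 → 2
  0110 → 6
  0000 → 0
  0111 → 7
  0000 → 0
  0011 → 3
= 260703


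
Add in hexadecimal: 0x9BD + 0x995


Align and add column by column (LSB to MSB, each column mod 16 with carry):
  09BD
+ 0995
  ----
  col 0: D(13) + 5(5) + 0 (carry in) = 18 → 2(2), carry out 1
  col 1: B(11) + 9(9) + 1 (carry in) = 21 → 5(5), carry out 1
  col 2: 9(9) + 9(9) + 1 (carry in) = 19 → 3(3), carry out 1
  col 3: 0(0) + 0(0) + 1 (carry in) = 1 → 1(1), carry out 0
Reading digits MSB→LSB: 1352
Strip leading zeros: 1352
= 0x1352


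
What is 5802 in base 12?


Divide by 12 repeatedly:
5802 ÷ 12 = 483 remainder 6
483 ÷ 12 = 40 remainder 3
40 ÷ 12 = 3 remainder 4
3 ÷ 12 = 0 remainder 3
Reading remainders bottom-up:
= 3436


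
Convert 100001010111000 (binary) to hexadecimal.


Group into 4-bit nibbles: 0100001010111000
  0100 = 4
  0010 = 2
  1011 = B
  1000 = 8
= 0x42B8


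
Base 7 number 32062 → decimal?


Positional values (base 7):
  2 × 7^0 = 2 × 1 = 2
  6 × 7^1 = 6 × 7 = 42
  0 × 7^2 = 0 × 49 = 0
  2 × 7^3 = 2 × 343 = 686
  3 × 7^4 = 3 × 2401 = 7203
Sum = 2 + 42 + 0 + 686 + 7203
= 7933


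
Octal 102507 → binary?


Each octal digit → 3 binary bits:
  1 = 001
  0 = 000
  2 = 010
  5 = 101
  0 = 000
  7 = 111
Concatenate: 001 000 010 101 000 111
= 001000010101000111


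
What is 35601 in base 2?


Divide by 2 repeatedly:
35601 ÷ 2 = 17800 remainder 1
17800 ÷ 2 = 8900 remainder 0
8900 ÷ 2 = 4450 remainder 0
4450 ÷ 2 = 2225 remainder 0
2225 ÷ 2 = 1112 remainder 1
1112 ÷ 2 = 556 remainder 0
556 ÷ 2 = 278 remainder 0
278 ÷ 2 = 139 remainder 0
139 ÷ 2 = 69 remainder 1
69 ÷ 2 = 34 remainder 1
34 ÷ 2 = 17 remainder 0
17 ÷ 2 = 8 remainder 1
8 ÷ 2 = 4 remainder 0
4 ÷ 2 = 2 remainder 0
2 ÷ 2 = 1 remainder 0
1 ÷ 2 = 0 remainder 1
Reading remainders bottom-up:
= 1000101100010001


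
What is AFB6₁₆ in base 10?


Positional values:
Position 0: 6 × 16^0 = 6 × 1 = 6
Position 1: B × 16^1 = 11 × 16 = 176
Position 2: F × 16^2 = 15 × 256 = 3840
Position 3: A × 16^3 = 10 × 4096 = 40960
Sum = 6 + 176 + 3840 + 40960
= 44982


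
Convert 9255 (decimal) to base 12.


Divide by 12 repeatedly:
9255 ÷ 12 = 771 remainder 3
771 ÷ 12 = 64 remainder 3
64 ÷ 12 = 5 remainder 4
5 ÷ 12 = 0 remainder 5
Reading remainders bottom-up:
= 5433


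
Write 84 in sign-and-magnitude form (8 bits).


Sign bit: 0 (positive)
Magnitude: 84 = 1010100
= 01010100


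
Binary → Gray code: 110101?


Binary: 110101
Gray code: G = B XOR (B >> 1)
B >> 1 = 011010
110101 XOR 011010:
  1 XOR 0 = 1
  1 XOR 1 = 0
  0 XOR 1 = 1
  1 XOR 0 = 1
  0 XOR 1 = 1
  1 XOR 0 = 1
= 101111


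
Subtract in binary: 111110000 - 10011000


Align and subtract column by column (LSB to MSB, borrowing when needed):
  111110000
- 010011000
  ---------
  col 0: (0 - 0 borrow-in) - 0 → 0 - 0 = 0, borrow out 0
  col 1: (0 - 0 borrow-in) - 0 → 0 - 0 = 0, borrow out 0
  col 2: (0 - 0 borrow-in) - 0 → 0 - 0 = 0, borrow out 0
  col 3: (0 - 0 borrow-in) - 1 → borrow from next column: (0+2) - 1 = 1, borrow out 1
  col 4: (1 - 1 borrow-in) - 1 → borrow from next column: (0+2) - 1 = 1, borrow out 1
  col 5: (1 - 1 borrow-in) - 0 → 0 - 0 = 0, borrow out 0
  col 6: (1 - 0 borrow-in) - 0 → 1 - 0 = 1, borrow out 0
  col 7: (1 - 0 borrow-in) - 1 → 1 - 1 = 0, borrow out 0
  col 8: (1 - 0 borrow-in) - 0 → 1 - 0 = 1, borrow out 0
Reading bits MSB→LSB: 101011000
Strip leading zeros: 101011000
= 101011000


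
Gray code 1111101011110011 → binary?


Gray code: 1111101011110011
MSB stays the same: 1
Each subsequent bit = prev_binary XOR current_gray:
  B[1] = 1 XOR 1 = 0
  B[2] = 0 XOR 1 = 1
  B[3] = 1 XOR 1 = 0
  B[4] = 0 XOR 1 = 1
  B[5] = 1 XOR 0 = 1
  B[6] = 1 XOR 1 = 0
  B[7] = 0 XOR 0 = 0
  B[8] = 0 XOR 1 = 1
  B[9] = 1 XOR 1 = 0
  B[10] = 0 XOR 1 = 1
  B[11] = 1 XOR 1 = 0
  B[12] = 0 XOR 0 = 0
  B[13] = 0 XOR 0 = 0
  B[14] = 0 XOR 1 = 1
  B[15] = 1 XOR 1 = 0
= 1010110010100010 (44194 decimal)


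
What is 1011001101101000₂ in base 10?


Positional values:
Bit 3: 1 × 2^3 = 8
Bit 5: 1 × 2^5 = 32
Bit 6: 1 × 2^6 = 64
Bit 8: 1 × 2^8 = 256
Bit 9: 1 × 2^9 = 512
Bit 12: 1 × 2^12 = 4096
Bit 13: 1 × 2^13 = 8192
Bit 15: 1 × 2^15 = 32768
Sum = 8 + 32 + 64 + 256 + 512 + 4096 + 8192 + 32768
= 45928


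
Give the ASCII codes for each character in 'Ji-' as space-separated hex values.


String: 'Ji-'  (3 characters)
Per-character ASCII lookup:
  'J': uppercase starts at 65: 'J' = 65 + 9 = 74 → 0x4A
  'i': lowercase starts at 97: 'i' = 97 + 8 = 105 → 0x69
  '-': special character: '-' = 45 → 0x2D
= 0x4A 0x69 0x2D


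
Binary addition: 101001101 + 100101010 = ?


Align and add column by column (LSB to MSB, carry propagating):
  0101001101
+ 0100101010
  ----------
  col 0: 1 + 0 + 0 (carry in) = 1 → bit 1, carry out 0
  col 1: 0 + 1 + 0 (carry in) = 1 → bit 1, carry out 0
  col 2: 1 + 0 + 0 (carry in) = 1 → bit 1, carry out 0
  col 3: 1 + 1 + 0 (carry in) = 2 → bit 0, carry out 1
  col 4: 0 + 0 + 1 (carry in) = 1 → bit 1, carry out 0
  col 5: 0 + 1 + 0 (carry in) = 1 → bit 1, carry out 0
  col 6: 1 + 0 + 0 (carry in) = 1 → bit 1, carry out 0
  col 7: 0 + 0 + 0 (carry in) = 0 → bit 0, carry out 0
  col 8: 1 + 1 + 0 (carry in) = 2 → bit 0, carry out 1
  col 9: 0 + 0 + 1 (carry in) = 1 → bit 1, carry out 0
Reading bits MSB→LSB: 1001110111
Strip leading zeros: 1001110111
= 1001110111


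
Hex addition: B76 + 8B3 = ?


Align and add column by column (LSB to MSB, each column mod 16 with carry):
  0B76
+ 08B3
  ----
  col 0: 6(6) + 3(3) + 0 (carry in) = 9 → 9(9), carry out 0
  col 1: 7(7) + B(11) + 0 (carry in) = 18 → 2(2), carry out 1
  col 2: B(11) + 8(8) + 1 (carry in) = 20 → 4(4), carry out 1
  col 3: 0(0) + 0(0) + 1 (carry in) = 1 → 1(1), carry out 0
Reading digits MSB→LSB: 1429
Strip leading zeros: 1429
= 0x1429


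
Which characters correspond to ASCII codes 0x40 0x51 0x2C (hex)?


Codes (hex): 0x40 0x51 0x2C
Per-code ASCII lookup:
  0x40 = 64  (special character) → '@'
  0x51 = 81  (range 65-90: uppercase, 81 - 65 = 16) → 'Q'
  0x2C = 44  (special character) → ','
= '@Q,'


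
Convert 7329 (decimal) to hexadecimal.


Divide by 16 repeatedly:
7329 ÷ 16 = 458 remainder 1 (1)
458 ÷ 16 = 28 remainder 10 (A)
28 ÷ 16 = 1 remainder 12 (C)
1 ÷ 16 = 0 remainder 1 (1)
Reading remainders bottom-up:
= 0x1CA1


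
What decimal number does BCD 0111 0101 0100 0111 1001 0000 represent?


Each 4-bit group → digit:
  0111 → 7
  0101 → 5
  0100 → 4
  0111 → 7
  1001 → 9
  0000 → 0
= 754790


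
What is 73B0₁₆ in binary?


Each hex digit → 4 binary bits:
  7 = 0111
  3 = 0011
  B = 1011
  0 = 0000
Concatenate: 0111 0011 1011 0000
= 0111001110110000


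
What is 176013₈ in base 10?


Positional values:
Position 0: 3 × 8^0 = 3
Position 1: 1 × 8^1 = 8
Position 2: 0 × 8^2 = 0
Position 3: 6 × 8^3 = 3072
Position 4: 7 × 8^4 = 28672
Position 5: 1 × 8^5 = 32768
Sum = 3 + 8 + 0 + 3072 + 28672 + 32768
= 64523


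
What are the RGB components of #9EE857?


Hex: #9EE857
R = 9E₁₆ = 158
G = E8₁₆ = 232
B = 57₁₆ = 87
= RGB(158, 232, 87)


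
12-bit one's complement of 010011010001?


Original: 010011010001
Invert all bits:
  bit 0: 0 → 1
  bit 1: 1 → 0
  bit 2: 0 → 1
  bit 3: 0 → 1
  bit 4: 1 → 0
  bit 5: 1 → 0
  bit 6: 0 → 1
  bit 7: 1 → 0
  bit 8: 0 → 1
  bit 9: 0 → 1
  bit 10: 0 → 1
  bit 11: 1 → 0
= 101100101110


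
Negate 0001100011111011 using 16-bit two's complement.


Original: 0001100011111011
Step 1 - Invert all bits: 1110011100000100
Step 2 - Add 1: 1110011100000100 + 1
= 1110011100000101 (represents -6395)


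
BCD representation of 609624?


Each digit → 4-bit binary:
  6 → 0110
  0 → 0000
  9 → 1001
  6 → 0110
  2 → 0010
  4 → 0100
= 0110 0000 1001 0110 0010 0100


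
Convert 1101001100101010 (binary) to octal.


Group into 3-bit groups: 001101001100101010
  001 = 1
  101 = 5
  001 = 1
  100 = 4
  101 = 5
  010 = 2
= 0o151452


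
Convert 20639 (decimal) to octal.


Divide by 8 repeatedly:
20639 ÷ 8 = 2579 remainder 7
2579 ÷ 8 = 322 remainder 3
322 ÷ 8 = 40 remainder 2
40 ÷ 8 = 5 remainder 0
5 ÷ 8 = 0 remainder 5
Reading remainders bottom-up:
= 0o50237


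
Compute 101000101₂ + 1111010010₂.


Align and add column by column (LSB to MSB, carry propagating):
  00101000101
+ 01111010010
  -----------
  col 0: 1 + 0 + 0 (carry in) = 1 → bit 1, carry out 0
  col 1: 0 + 1 + 0 (carry in) = 1 → bit 1, carry out 0
  col 2: 1 + 0 + 0 (carry in) = 1 → bit 1, carry out 0
  col 3: 0 + 0 + 0 (carry in) = 0 → bit 0, carry out 0
  col 4: 0 + 1 + 0 (carry in) = 1 → bit 1, carry out 0
  col 5: 0 + 0 + 0 (carry in) = 0 → bit 0, carry out 0
  col 6: 1 + 1 + 0 (carry in) = 2 → bit 0, carry out 1
  col 7: 0 + 1 + 1 (carry in) = 2 → bit 0, carry out 1
  col 8: 1 + 1 + 1 (carry in) = 3 → bit 1, carry out 1
  col 9: 0 + 1 + 1 (carry in) = 2 → bit 0, carry out 1
  col 10: 0 + 0 + 1 (carry in) = 1 → bit 1, carry out 0
Reading bits MSB→LSB: 10100010111
Strip leading zeros: 10100010111
= 10100010111


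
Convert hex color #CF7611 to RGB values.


Hex: #CF7611
R = CF₁₆ = 207
G = 76₁₆ = 118
B = 11₁₆ = 17
= RGB(207, 118, 17)


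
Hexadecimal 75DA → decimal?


Positional values:
Position 0: A × 16^0 = 10 × 1 = 10
Position 1: D × 16^1 = 13 × 16 = 208
Position 2: 5 × 16^2 = 5 × 256 = 1280
Position 3: 7 × 16^3 = 7 × 4096 = 28672
Sum = 10 + 208 + 1280 + 28672
= 30170


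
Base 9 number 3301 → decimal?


Positional values (base 9):
  1 × 9^0 = 1 × 1 = 1
  0 × 9^1 = 0 × 9 = 0
  3 × 9^2 = 3 × 81 = 243
  3 × 9^3 = 3 × 729 = 2187
Sum = 1 + 0 + 243 + 2187
= 2431


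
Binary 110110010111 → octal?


Group into 3-bit groups: 110110010111
  110 = 6
  110 = 6
  010 = 2
  111 = 7
= 0o6627


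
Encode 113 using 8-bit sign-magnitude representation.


Sign bit: 0 (positive)
Magnitude: 113 = 1110001
= 01110001


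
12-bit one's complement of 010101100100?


Original: 010101100100
Invert all bits:
  bit 0: 0 → 1
  bit 1: 1 → 0
  bit 2: 0 → 1
  bit 3: 1 → 0
  bit 4: 0 → 1
  bit 5: 1 → 0
  bit 6: 1 → 0
  bit 7: 0 → 1
  bit 8: 0 → 1
  bit 9: 1 → 0
  bit 10: 0 → 1
  bit 11: 0 → 1
= 101010011011


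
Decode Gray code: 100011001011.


Gray code: 100011001011
MSB stays the same: 1
Each subsequent bit = prev_binary XOR current_gray:
  B[1] = 1 XOR 0 = 1
  B[2] = 1 XOR 0 = 1
  B[3] = 1 XOR 0 = 1
  B[4] = 1 XOR 1 = 0
  B[5] = 0 XOR 1 = 1
  B[6] = 1 XOR 0 = 1
  B[7] = 1 XOR 0 = 1
  B[8] = 1 XOR 1 = 0
  B[9] = 0 XOR 0 = 0
  B[10] = 0 XOR 1 = 1
  B[11] = 1 XOR 1 = 0
= 111101110010 (3954 decimal)


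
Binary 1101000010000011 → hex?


Group into 4-bit nibbles: 1101000010000011
  1101 = D
  0000 = 0
  1000 = 8
  0011 = 3
= 0xD083


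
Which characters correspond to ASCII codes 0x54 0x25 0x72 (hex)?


Codes (hex): 0x54 0x25 0x72
Per-code ASCII lookup:
  0x54 = 84  (range 65-90: uppercase, 84 - 65 = 19) → 'T'
  0x25 = 37  (special character) → '%'
  0x72 = 114  (range 97-122: lowercase, 114 - 97 = 17) → 'r'
= 'T%r'


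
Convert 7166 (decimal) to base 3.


Divide by 3 repeatedly:
7166 ÷ 3 = 2388 remainder 2
2388 ÷ 3 = 796 remainder 0
796 ÷ 3 = 265 remainder 1
265 ÷ 3 = 88 remainder 1
88 ÷ 3 = 29 remainder 1
29 ÷ 3 = 9 remainder 2
9 ÷ 3 = 3 remainder 0
3 ÷ 3 = 1 remainder 0
1 ÷ 3 = 0 remainder 1
Reading remainders bottom-up:
= 100211102


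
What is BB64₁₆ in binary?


Each hex digit → 4 binary bits:
  B = 1011
  B = 1011
  6 = 0110
  4 = 0100
Concatenate: 1011 1011 0110 0100
= 1011101101100100


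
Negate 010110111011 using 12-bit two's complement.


Original: 010110111011
Step 1 - Invert all bits: 101001000100
Step 2 - Add 1: 101001000100 + 1
= 101001000101 (represents -1467)


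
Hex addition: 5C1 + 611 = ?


Align and add column by column (LSB to MSB, each column mod 16 with carry):
  05C1
+ 0611
  ----
  col 0: 1(1) + 1(1) + 0 (carry in) = 2 → 2(2), carry out 0
  col 1: C(12) + 1(1) + 0 (carry in) = 13 → D(13), carry out 0
  col 2: 5(5) + 6(6) + 0 (carry in) = 11 → B(11), carry out 0
  col 3: 0(0) + 0(0) + 0 (carry in) = 0 → 0(0), carry out 0
Reading digits MSB→LSB: 0BD2
Strip leading zeros: BD2
= 0xBD2


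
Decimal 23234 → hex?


Divide by 16 repeatedly:
23234 ÷ 16 = 1452 remainder 2 (2)
1452 ÷ 16 = 90 remainder 12 (C)
90 ÷ 16 = 5 remainder 10 (A)
5 ÷ 16 = 0 remainder 5 (5)
Reading remainders bottom-up:
= 0x5AC2


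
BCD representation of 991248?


Each digit → 4-bit binary:
  9 → 1001
  9 → 1001
  1 → 0001
  2 → 0010
  4 → 0100
  8 → 1000
= 1001 1001 0001 0010 0100 1000


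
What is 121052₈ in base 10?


Positional values:
Position 0: 2 × 8^0 = 2
Position 1: 5 × 8^1 = 40
Position 2: 0 × 8^2 = 0
Position 3: 1 × 8^3 = 512
Position 4: 2 × 8^4 = 8192
Position 5: 1 × 8^5 = 32768
Sum = 2 + 40 + 0 + 512 + 8192 + 32768
= 41514


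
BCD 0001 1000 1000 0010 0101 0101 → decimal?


Each 4-bit group → digit:
  0001 → 1
  1000 → 8
  1000 → 8
  0010 → 2
  0101 → 5
  0101 → 5
= 188255


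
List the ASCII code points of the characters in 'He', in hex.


String: 'He'  (2 characters)
Per-character ASCII lookup:
  'H': uppercase starts at 65: 'H' = 65 + 7 = 72 → 0x48
  'e': lowercase starts at 97: 'e' = 97 + 4 = 101 → 0x65
= 0x48 0x65


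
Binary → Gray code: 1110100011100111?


Binary: 1110100011100111
Gray code: G = B XOR (B >> 1)
B >> 1 = 0111010001110011
1110100011100111 XOR 0111010001110011:
  1 XOR 0 = 1
  1 XOR 1 = 0
  1 XOR 1 = 0
  0 XOR 1 = 1
  1 XOR 0 = 1
  0 XOR 1 = 1
  0 XOR 0 = 0
  0 XOR 0 = 0
  1 XOR 0 = 1
  1 XOR 1 = 0
  1 XOR 1 = 0
  0 XOR 1 = 1
  0 XOR 0 = 0
  1 XOR 0 = 1
  1 XOR 1 = 0
  1 XOR 1 = 0
= 1001110010010100


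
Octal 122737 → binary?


Each octal digit → 3 binary bits:
  1 = 001
  2 = 010
  2 = 010
  7 = 111
  3 = 011
  7 = 111
Concatenate: 001 010 010 111 011 111
= 001010010111011111


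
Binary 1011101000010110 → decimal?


Positional values:
Bit 1: 1 × 2^1 = 2
Bit 2: 1 × 2^2 = 4
Bit 4: 1 × 2^4 = 16
Bit 9: 1 × 2^9 = 512
Bit 11: 1 × 2^11 = 2048
Bit 12: 1 × 2^12 = 4096
Bit 13: 1 × 2^13 = 8192
Bit 15: 1 × 2^15 = 32768
Sum = 2 + 4 + 16 + 512 + 2048 + 4096 + 8192 + 32768
= 47638


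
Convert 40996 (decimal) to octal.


Divide by 8 repeatedly:
40996 ÷ 8 = 5124 remainder 4
5124 ÷ 8 = 640 remainder 4
640 ÷ 8 = 80 remainder 0
80 ÷ 8 = 10 remainder 0
10 ÷ 8 = 1 remainder 2
1 ÷ 8 = 0 remainder 1
Reading remainders bottom-up:
= 0o120044


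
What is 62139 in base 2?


Divide by 2 repeatedly:
62139 ÷ 2 = 31069 remainder 1
31069 ÷ 2 = 15534 remainder 1
15534 ÷ 2 = 7767 remainder 0
7767 ÷ 2 = 3883 remainder 1
3883 ÷ 2 = 1941 remainder 1
1941 ÷ 2 = 970 remainder 1
970 ÷ 2 = 485 remainder 0
485 ÷ 2 = 242 remainder 1
242 ÷ 2 = 121 remainder 0
121 ÷ 2 = 60 remainder 1
60 ÷ 2 = 30 remainder 0
30 ÷ 2 = 15 remainder 0
15 ÷ 2 = 7 remainder 1
7 ÷ 2 = 3 remainder 1
3 ÷ 2 = 1 remainder 1
1 ÷ 2 = 0 remainder 1
Reading remainders bottom-up:
= 1111001010111011


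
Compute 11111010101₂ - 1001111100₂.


Align and subtract column by column (LSB to MSB, borrowing when needed):
  11111010101
- 01001111100
  -----------
  col 0: (1 - 0 borrow-in) - 0 → 1 - 0 = 1, borrow out 0
  col 1: (0 - 0 borrow-in) - 0 → 0 - 0 = 0, borrow out 0
  col 2: (1 - 0 borrow-in) - 1 → 1 - 1 = 0, borrow out 0
  col 3: (0 - 0 borrow-in) - 1 → borrow from next column: (0+2) - 1 = 1, borrow out 1
  col 4: (1 - 1 borrow-in) - 1 → borrow from next column: (0+2) - 1 = 1, borrow out 1
  col 5: (0 - 1 borrow-in) - 1 → borrow from next column: (-1+2) - 1 = 0, borrow out 1
  col 6: (1 - 1 borrow-in) - 1 → borrow from next column: (0+2) - 1 = 1, borrow out 1
  col 7: (1 - 1 borrow-in) - 0 → 0 - 0 = 0, borrow out 0
  col 8: (1 - 0 borrow-in) - 0 → 1 - 0 = 1, borrow out 0
  col 9: (1 - 0 borrow-in) - 1 → 1 - 1 = 0, borrow out 0
  col 10: (1 - 0 borrow-in) - 0 → 1 - 0 = 1, borrow out 0
Reading bits MSB→LSB: 10101011001
Strip leading zeros: 10101011001
= 10101011001


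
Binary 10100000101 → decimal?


Positional values:
Bit 0: 1 × 2^0 = 1
Bit 2: 1 × 2^2 = 4
Bit 8: 1 × 2^8 = 256
Bit 10: 1 × 2^10 = 1024
Sum = 1 + 4 + 256 + 1024
= 1285


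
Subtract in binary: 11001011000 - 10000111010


Align and subtract column by column (LSB to MSB, borrowing when needed):
  11001011000
- 10000111010
  -----------
  col 0: (0 - 0 borrow-in) - 0 → 0 - 0 = 0, borrow out 0
  col 1: (0 - 0 borrow-in) - 1 → borrow from next column: (0+2) - 1 = 1, borrow out 1
  col 2: (0 - 1 borrow-in) - 0 → borrow from next column: (-1+2) - 0 = 1, borrow out 1
  col 3: (1 - 1 borrow-in) - 1 → borrow from next column: (0+2) - 1 = 1, borrow out 1
  col 4: (1 - 1 borrow-in) - 1 → borrow from next column: (0+2) - 1 = 1, borrow out 1
  col 5: (0 - 1 borrow-in) - 1 → borrow from next column: (-1+2) - 1 = 0, borrow out 1
  col 6: (1 - 1 borrow-in) - 0 → 0 - 0 = 0, borrow out 0
  col 7: (0 - 0 borrow-in) - 0 → 0 - 0 = 0, borrow out 0
  col 8: (0 - 0 borrow-in) - 0 → 0 - 0 = 0, borrow out 0
  col 9: (1 - 0 borrow-in) - 0 → 1 - 0 = 1, borrow out 0
  col 10: (1 - 0 borrow-in) - 1 → 1 - 1 = 0, borrow out 0
Reading bits MSB→LSB: 01000011110
Strip leading zeros: 1000011110
= 1000011110


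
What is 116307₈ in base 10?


Positional values:
Position 0: 7 × 8^0 = 7
Position 1: 0 × 8^1 = 0
Position 2: 3 × 8^2 = 192
Position 3: 6 × 8^3 = 3072
Position 4: 1 × 8^4 = 4096
Position 5: 1 × 8^5 = 32768
Sum = 7 + 0 + 192 + 3072 + 4096 + 32768
= 40135


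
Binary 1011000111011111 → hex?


Group into 4-bit nibbles: 1011000111011111
  1011 = B
  0001 = 1
  1101 = D
  1111 = F
= 0xB1DF


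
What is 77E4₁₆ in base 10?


Positional values:
Position 0: 4 × 16^0 = 4 × 1 = 4
Position 1: E × 16^1 = 14 × 16 = 224
Position 2: 7 × 16^2 = 7 × 256 = 1792
Position 3: 7 × 16^3 = 7 × 4096 = 28672
Sum = 4 + 224 + 1792 + 28672
= 30692


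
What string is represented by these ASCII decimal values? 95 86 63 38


Codes (decimal): 95 86 63 38
Per-code ASCII lookup:
  95  (special character) → '_'
  86  (range 65-90: uppercase, 86 - 65 = 21) → 'V'
  63  (special character) → '?'
  38  (special character) → '&'
= '_V?&'


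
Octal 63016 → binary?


Each octal digit → 3 binary bits:
  6 = 110
  3 = 011
  0 = 000
  1 = 001
  6 = 110
Concatenate: 110 011 000 001 110
= 110011000001110


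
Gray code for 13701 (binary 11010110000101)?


Binary: 11010110000101
Gray code: G = B XOR (B >> 1)
B >> 1 = 01101011000010
11010110000101 XOR 01101011000010:
  1 XOR 0 = 1
  1 XOR 1 = 0
  0 XOR 1 = 1
  1 XOR 0 = 1
  0 XOR 1 = 1
  1 XOR 0 = 1
  1 XOR 1 = 0
  0 XOR 1 = 1
  0 XOR 0 = 0
  0 XOR 0 = 0
  0 XOR 0 = 0
  1 XOR 0 = 1
  0 XOR 1 = 1
  1 XOR 0 = 1
= 10111101000111


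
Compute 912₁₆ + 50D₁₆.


Align and add column by column (LSB to MSB, each column mod 16 with carry):
  0912
+ 050D
  ----
  col 0: 2(2) + D(13) + 0 (carry in) = 15 → F(15), carry out 0
  col 1: 1(1) + 0(0) + 0 (carry in) = 1 → 1(1), carry out 0
  col 2: 9(9) + 5(5) + 0 (carry in) = 14 → E(14), carry out 0
  col 3: 0(0) + 0(0) + 0 (carry in) = 0 → 0(0), carry out 0
Reading digits MSB→LSB: 0E1F
Strip leading zeros: E1F
= 0xE1F


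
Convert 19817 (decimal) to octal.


Divide by 8 repeatedly:
19817 ÷ 8 = 2477 remainder 1
2477 ÷ 8 = 309 remainder 5
309 ÷ 8 = 38 remainder 5
38 ÷ 8 = 4 remainder 6
4 ÷ 8 = 0 remainder 4
Reading remainders bottom-up:
= 0o46551


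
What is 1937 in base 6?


Divide by 6 repeatedly:
1937 ÷ 6 = 322 remainder 5
322 ÷ 6 = 53 remainder 4
53 ÷ 6 = 8 remainder 5
8 ÷ 6 = 1 remainder 2
1 ÷ 6 = 0 remainder 1
Reading remainders bottom-up:
= 12545


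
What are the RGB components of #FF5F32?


Hex: #FF5F32
R = FF₁₆ = 255
G = 5F₁₆ = 95
B = 32₁₆ = 50
= RGB(255, 95, 50)


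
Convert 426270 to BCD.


Each digit → 4-bit binary:
  4 → 0100
  2 → 0010
  6 → 0110
  2 → 0010
  7 → 0111
  0 → 0000
= 0100 0010 0110 0010 0111 0000


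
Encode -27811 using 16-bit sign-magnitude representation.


Sign bit: 1 (negative)
Magnitude: 27811 = 110110010100011
= 1110110010100011


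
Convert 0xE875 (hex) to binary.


Each hex digit → 4 binary bits:
  E = 1110
  8 = 1000
  7 = 0111
  5 = 0101
Concatenate: 1110 1000 0111 0101
= 1110100001110101


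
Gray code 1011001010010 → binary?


Gray code: 1011001010010
MSB stays the same: 1
Each subsequent bit = prev_binary XOR current_gray:
  B[1] = 1 XOR 0 = 1
  B[2] = 1 XOR 1 = 0
  B[3] = 0 XOR 1 = 1
  B[4] = 1 XOR 0 = 1
  B[5] = 1 XOR 0 = 1
  B[6] = 1 XOR 1 = 0
  B[7] = 0 XOR 0 = 0
  B[8] = 0 XOR 1 = 1
  B[9] = 1 XOR 0 = 1
  B[10] = 1 XOR 0 = 1
  B[11] = 1 XOR 1 = 0
  B[12] = 0 XOR 0 = 0
= 1101110011100 (7068 decimal)


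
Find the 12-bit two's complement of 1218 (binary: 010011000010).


Original: 010011000010
Step 1 - Invert all bits: 101100111101
Step 2 - Add 1: 101100111101 + 1
= 101100111110 (represents -1218)


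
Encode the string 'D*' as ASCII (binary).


String: 'D*'  (2 characters)
Per-character ASCII lookup:
  'D': uppercase starts at 65: 'D' = 65 + 3 = 68 → 1000100
  '*': special character: '*' = 42 → 101010
= 1000100 101010


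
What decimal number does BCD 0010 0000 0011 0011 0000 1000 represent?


Each 4-bit group → digit:
  0010 → 2
  0000 → 0
  0011 → 3
  0011 → 3
  0000 → 0
  1000 → 8
= 203308


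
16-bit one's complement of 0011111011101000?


Original: 0011111011101000
Invert all bits:
  bit 0: 0 → 1
  bit 1: 0 → 1
  bit 2: 1 → 0
  bit 3: 1 → 0
  bit 4: 1 → 0
  bit 5: 1 → 0
  bit 6: 1 → 0
  bit 7: 0 → 1
  bit 8: 1 → 0
  bit 9: 1 → 0
  bit 10: 1 → 0
  bit 11: 0 → 1
  bit 12: 1 → 0
  bit 13: 0 → 1
  bit 14: 0 → 1
  bit 15: 0 → 1
= 1100000100010111


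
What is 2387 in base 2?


Divide by 2 repeatedly:
2387 ÷ 2 = 1193 remainder 1
1193 ÷ 2 = 596 remainder 1
596 ÷ 2 = 298 remainder 0
298 ÷ 2 = 149 remainder 0
149 ÷ 2 = 74 remainder 1
74 ÷ 2 = 37 remainder 0
37 ÷ 2 = 18 remainder 1
18 ÷ 2 = 9 remainder 0
9 ÷ 2 = 4 remainder 1
4 ÷ 2 = 2 remainder 0
2 ÷ 2 = 1 remainder 0
1 ÷ 2 = 0 remainder 1
Reading remainders bottom-up:
= 100101010011


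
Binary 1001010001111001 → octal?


Group into 3-bit groups: 001001010001111001
  001 = 1
  001 = 1
  010 = 2
  001 = 1
  111 = 7
  001 = 1
= 0o112171


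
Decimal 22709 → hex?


Divide by 16 repeatedly:
22709 ÷ 16 = 1419 remainder 5 (5)
1419 ÷ 16 = 88 remainder 11 (B)
88 ÷ 16 = 5 remainder 8 (8)
5 ÷ 16 = 0 remainder 5 (5)
Reading remainders bottom-up:
= 0x58B5


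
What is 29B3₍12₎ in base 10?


Positional values (base 12):
  3 × 12^0 = 3 × 1 = 3
  B × 12^1 = 11 × 12 = 132
  9 × 12^2 = 9 × 144 = 1296
  2 × 12^3 = 2 × 1728 = 3456
Sum = 3 + 132 + 1296 + 3456
= 4887


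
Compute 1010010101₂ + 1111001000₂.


Align and add column by column (LSB to MSB, carry propagating):
  01010010101
+ 01111001000
  -----------
  col 0: 1 + 0 + 0 (carry in) = 1 → bit 1, carry out 0
  col 1: 0 + 0 + 0 (carry in) = 0 → bit 0, carry out 0
  col 2: 1 + 0 + 0 (carry in) = 1 → bit 1, carry out 0
  col 3: 0 + 1 + 0 (carry in) = 1 → bit 1, carry out 0
  col 4: 1 + 0 + 0 (carry in) = 1 → bit 1, carry out 0
  col 5: 0 + 0 + 0 (carry in) = 0 → bit 0, carry out 0
  col 6: 0 + 1 + 0 (carry in) = 1 → bit 1, carry out 0
  col 7: 1 + 1 + 0 (carry in) = 2 → bit 0, carry out 1
  col 8: 0 + 1 + 1 (carry in) = 2 → bit 0, carry out 1
  col 9: 1 + 1 + 1 (carry in) = 3 → bit 1, carry out 1
  col 10: 0 + 0 + 1 (carry in) = 1 → bit 1, carry out 0
Reading bits MSB→LSB: 11001011101
Strip leading zeros: 11001011101
= 11001011101


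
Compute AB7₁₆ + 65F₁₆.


Align and add column by column (LSB to MSB, each column mod 16 with carry):
  0AB7
+ 065F
  ----
  col 0: 7(7) + F(15) + 0 (carry in) = 22 → 6(6), carry out 1
  col 1: B(11) + 5(5) + 1 (carry in) = 17 → 1(1), carry out 1
  col 2: A(10) + 6(6) + 1 (carry in) = 17 → 1(1), carry out 1
  col 3: 0(0) + 0(0) + 1 (carry in) = 1 → 1(1), carry out 0
Reading digits MSB→LSB: 1116
Strip leading zeros: 1116
= 0x1116


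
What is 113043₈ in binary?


Each octal digit → 3 binary bits:
  1 = 001
  1 = 001
  3 = 011
  0 = 000
  4 = 100
  3 = 011
Concatenate: 001 001 011 000 100 011
= 001001011000100011


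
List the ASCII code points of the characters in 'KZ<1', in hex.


String: 'KZ<1'  (4 characters)
Per-character ASCII lookup:
  'K': uppercase starts at 65: 'K' = 65 + 10 = 75 → 0x4B
  'Z': uppercase starts at 65: 'Z' = 65 + 25 = 90 → 0x5A
  '<': special character: '<' = 60 → 0x3C
  '1': digits start at 48: '1' = 48 + 1 = 49 → 0x31
= 0x4B 0x5A 0x3C 0x31


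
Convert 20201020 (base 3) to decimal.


Positional values (base 3):
  0 × 3^0 = 0 × 1 = 0
  2 × 3^1 = 2 × 3 = 6
  0 × 3^2 = 0 × 9 = 0
  1 × 3^3 = 1 × 27 = 27
  0 × 3^4 = 0 × 81 = 0
  2 × 3^5 = 2 × 243 = 486
  0 × 3^6 = 0 × 729 = 0
  2 × 3^7 = 2 × 2187 = 4374
Sum = 0 + 6 + 0 + 27 + 0 + 486 + 0 + 4374
= 4893


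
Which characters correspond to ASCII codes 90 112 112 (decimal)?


Codes (decimal): 90 112 112
Per-code ASCII lookup:
  90  (range 65-90: uppercase, 90 - 65 = 25) → 'Z'
  112  (range 97-122: lowercase, 112 - 97 = 15) → 'p'
  112  (range 97-122: lowercase, 112 - 97 = 15) → 'p'
= 'Zpp'


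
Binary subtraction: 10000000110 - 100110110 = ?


Align and subtract column by column (LSB to MSB, borrowing when needed):
  10000000110
- 00100110110
  -----------
  col 0: (0 - 0 borrow-in) - 0 → 0 - 0 = 0, borrow out 0
  col 1: (1 - 0 borrow-in) - 1 → 1 - 1 = 0, borrow out 0
  col 2: (1 - 0 borrow-in) - 1 → 1 - 1 = 0, borrow out 0
  col 3: (0 - 0 borrow-in) - 0 → 0 - 0 = 0, borrow out 0
  col 4: (0 - 0 borrow-in) - 1 → borrow from next column: (0+2) - 1 = 1, borrow out 1
  col 5: (0 - 1 borrow-in) - 1 → borrow from next column: (-1+2) - 1 = 0, borrow out 1
  col 6: (0 - 1 borrow-in) - 0 → borrow from next column: (-1+2) - 0 = 1, borrow out 1
  col 7: (0 - 1 borrow-in) - 0 → borrow from next column: (-1+2) - 0 = 1, borrow out 1
  col 8: (0 - 1 borrow-in) - 1 → borrow from next column: (-1+2) - 1 = 0, borrow out 1
  col 9: (0 - 1 borrow-in) - 0 → borrow from next column: (-1+2) - 0 = 1, borrow out 1
  col 10: (1 - 1 borrow-in) - 0 → 0 - 0 = 0, borrow out 0
Reading bits MSB→LSB: 01011010000
Strip leading zeros: 1011010000
= 1011010000


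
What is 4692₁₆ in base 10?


Positional values:
Position 0: 2 × 16^0 = 2 × 1 = 2
Position 1: 9 × 16^1 = 9 × 16 = 144
Position 2: 6 × 16^2 = 6 × 256 = 1536
Position 3: 4 × 16^3 = 4 × 4096 = 16384
Sum = 2 + 144 + 1536 + 16384
= 18066


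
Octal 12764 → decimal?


Positional values:
Position 0: 4 × 8^0 = 4
Position 1: 6 × 8^1 = 48
Position 2: 7 × 8^2 = 448
Position 3: 2 × 8^3 = 1024
Position 4: 1 × 8^4 = 4096
Sum = 4 + 48 + 448 + 1024 + 4096
= 5620


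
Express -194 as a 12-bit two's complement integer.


Original: 000011000010
Step 1 - Invert all bits: 111100111101
Step 2 - Add 1: 111100111101 + 1
= 111100111110 (represents -194)


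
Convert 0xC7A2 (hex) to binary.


Each hex digit → 4 binary bits:
  C = 1100
  7 = 0111
  A = 1010
  2 = 0010
Concatenate: 1100 0111 1010 0010
= 1100011110100010


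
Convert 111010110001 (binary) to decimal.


Positional values:
Bit 0: 1 × 2^0 = 1
Bit 4: 1 × 2^4 = 16
Bit 5: 1 × 2^5 = 32
Bit 7: 1 × 2^7 = 128
Bit 9: 1 × 2^9 = 512
Bit 10: 1 × 2^10 = 1024
Bit 11: 1 × 2^11 = 2048
Sum = 1 + 16 + 32 + 128 + 512 + 1024 + 2048
= 3761


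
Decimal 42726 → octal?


Divide by 8 repeatedly:
42726 ÷ 8 = 5340 remainder 6
5340 ÷ 8 = 667 remainder 4
667 ÷ 8 = 83 remainder 3
83 ÷ 8 = 10 remainder 3
10 ÷ 8 = 1 remainder 2
1 ÷ 8 = 0 remainder 1
Reading remainders bottom-up:
= 0o123346


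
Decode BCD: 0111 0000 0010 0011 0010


Each 4-bit group → digit:
  0111 → 7
  0000 → 0
  0010 → 2
  0011 → 3
  0010 → 2
= 70232


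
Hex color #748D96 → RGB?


Hex: #748D96
R = 74₁₆ = 116
G = 8D₁₆ = 141
B = 96₁₆ = 150
= RGB(116, 141, 150)


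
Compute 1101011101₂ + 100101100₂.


Align and add column by column (LSB to MSB, carry propagating):
  01101011101
+ 00100101100
  -----------
  col 0: 1 + 0 + 0 (carry in) = 1 → bit 1, carry out 0
  col 1: 0 + 0 + 0 (carry in) = 0 → bit 0, carry out 0
  col 2: 1 + 1 + 0 (carry in) = 2 → bit 0, carry out 1
  col 3: 1 + 1 + 1 (carry in) = 3 → bit 1, carry out 1
  col 4: 1 + 0 + 1 (carry in) = 2 → bit 0, carry out 1
  col 5: 0 + 1 + 1 (carry in) = 2 → bit 0, carry out 1
  col 6: 1 + 0 + 1 (carry in) = 2 → bit 0, carry out 1
  col 7: 0 + 0 + 1 (carry in) = 1 → bit 1, carry out 0
  col 8: 1 + 1 + 0 (carry in) = 2 → bit 0, carry out 1
  col 9: 1 + 0 + 1 (carry in) = 2 → bit 0, carry out 1
  col 10: 0 + 0 + 1 (carry in) = 1 → bit 1, carry out 0
Reading bits MSB→LSB: 10010001001
Strip leading zeros: 10010001001
= 10010001001


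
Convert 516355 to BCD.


Each digit → 4-bit binary:
  5 → 0101
  1 → 0001
  6 → 0110
  3 → 0011
  5 → 0101
  5 → 0101
= 0101 0001 0110 0011 0101 0101


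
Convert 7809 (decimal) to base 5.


Divide by 5 repeatedly:
7809 ÷ 5 = 1561 remainder 4
1561 ÷ 5 = 312 remainder 1
312 ÷ 5 = 62 remainder 2
62 ÷ 5 = 12 remainder 2
12 ÷ 5 = 2 remainder 2
2 ÷ 5 = 0 remainder 2
Reading remainders bottom-up:
= 222214


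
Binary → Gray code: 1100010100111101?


Binary: 1100010100111101
Gray code: G = B XOR (B >> 1)
B >> 1 = 0110001010011110
1100010100111101 XOR 0110001010011110:
  1 XOR 0 = 1
  1 XOR 1 = 0
  0 XOR 1 = 1
  0 XOR 0 = 0
  0 XOR 0 = 0
  1 XOR 0 = 1
  0 XOR 1 = 1
  1 XOR 0 = 1
  0 XOR 1 = 1
  0 XOR 0 = 0
  1 XOR 0 = 1
  1 XOR 1 = 0
  1 XOR 1 = 0
  1 XOR 1 = 0
  0 XOR 1 = 1
  1 XOR 0 = 1
= 1010011110100011


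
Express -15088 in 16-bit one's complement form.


Original: 0011101011110000
Invert all bits:
  bit 0: 0 → 1
  bit 1: 0 → 1
  bit 2: 1 → 0
  bit 3: 1 → 0
  bit 4: 1 → 0
  bit 5: 0 → 1
  bit 6: 1 → 0
  bit 7: 0 → 1
  bit 8: 1 → 0
  bit 9: 1 → 0
  bit 10: 1 → 0
  bit 11: 1 → 0
  bit 12: 0 → 1
  bit 13: 0 → 1
  bit 14: 0 → 1
  bit 15: 0 → 1
= 1100010100001111


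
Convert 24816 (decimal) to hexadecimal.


Divide by 16 repeatedly:
24816 ÷ 16 = 1551 remainder 0 (0)
1551 ÷ 16 = 96 remainder 15 (F)
96 ÷ 16 = 6 remainder 0 (0)
6 ÷ 16 = 0 remainder 6 (6)
Reading remainders bottom-up:
= 0x60F0


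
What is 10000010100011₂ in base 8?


Group into 3-bit groups: 010000010100011
  010 = 2
  000 = 0
  010 = 2
  100 = 4
  011 = 3
= 0o20243


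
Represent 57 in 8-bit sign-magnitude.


Sign bit: 0 (positive)
Magnitude: 57 = 0111001
= 00111001


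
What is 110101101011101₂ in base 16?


Group into 4-bit nibbles: 0110101101011101
  0110 = 6
  1011 = B
  0101 = 5
  1101 = D
= 0x6B5D


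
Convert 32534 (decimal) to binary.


Divide by 2 repeatedly:
32534 ÷ 2 = 16267 remainder 0
16267 ÷ 2 = 8133 remainder 1
8133 ÷ 2 = 4066 remainder 1
4066 ÷ 2 = 2033 remainder 0
2033 ÷ 2 = 1016 remainder 1
1016 ÷ 2 = 508 remainder 0
508 ÷ 2 = 254 remainder 0
254 ÷ 2 = 127 remainder 0
127 ÷ 2 = 63 remainder 1
63 ÷ 2 = 31 remainder 1
31 ÷ 2 = 15 remainder 1
15 ÷ 2 = 7 remainder 1
7 ÷ 2 = 3 remainder 1
3 ÷ 2 = 1 remainder 1
1 ÷ 2 = 0 remainder 1
Reading remainders bottom-up:
= 111111100010110


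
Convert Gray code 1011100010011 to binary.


Gray code: 1011100010011
MSB stays the same: 1
Each subsequent bit = prev_binary XOR current_gray:
  B[1] = 1 XOR 0 = 1
  B[2] = 1 XOR 1 = 0
  B[3] = 0 XOR 1 = 1
  B[4] = 1 XOR 1 = 0
  B[5] = 0 XOR 0 = 0
  B[6] = 0 XOR 0 = 0
  B[7] = 0 XOR 0 = 0
  B[8] = 0 XOR 1 = 1
  B[9] = 1 XOR 0 = 1
  B[10] = 1 XOR 0 = 1
  B[11] = 1 XOR 1 = 0
  B[12] = 0 XOR 1 = 1
= 1101000011101 (6685 decimal)


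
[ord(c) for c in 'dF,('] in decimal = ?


String: 'dF,('  (4 characters)
Per-character ASCII lookup:
  'd': lowercase starts at 97: 'd' = 97 + 3 = 100
  'F': uppercase starts at 65: 'F' = 65 + 5 = 70
  ',': special character: ',' = 44
  '(': special character: '(' = 40
= 100 70 44 40


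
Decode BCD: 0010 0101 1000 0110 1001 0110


Each 4-bit group → digit:
  0010 → 2
  0101 → 5
  1000 → 8
  0110 → 6
  1001 → 9
  0110 → 6
= 258696


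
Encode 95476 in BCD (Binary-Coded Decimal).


Each digit → 4-bit binary:
  9 → 1001
  5 → 0101
  4 → 0100
  7 → 0111
  6 → 0110
= 1001 0101 0100 0111 0110


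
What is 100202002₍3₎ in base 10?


Positional values (base 3):
  2 × 3^0 = 2 × 1 = 2
  0 × 3^1 = 0 × 3 = 0
  0 × 3^2 = 0 × 9 = 0
  2 × 3^3 = 2 × 27 = 54
  0 × 3^4 = 0 × 81 = 0
  2 × 3^5 = 2 × 243 = 486
  0 × 3^6 = 0 × 729 = 0
  0 × 3^7 = 0 × 2187 = 0
  1 × 3^8 = 1 × 6561 = 6561
Sum = 2 + 0 + 0 + 54 + 0 + 486 + 0 + 0 + 6561
= 7103


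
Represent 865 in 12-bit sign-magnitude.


Sign bit: 0 (positive)
Magnitude: 865 = 01101100001
= 001101100001


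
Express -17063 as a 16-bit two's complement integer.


Original: 0100001010100111
Step 1 - Invert all bits: 1011110101011000
Step 2 - Add 1: 1011110101011000 + 1
= 1011110101011001 (represents -17063)


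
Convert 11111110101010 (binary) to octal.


Group into 3-bit groups: 011111110101010
  011 = 3
  111 = 7
  110 = 6
  101 = 5
  010 = 2
= 0o37652


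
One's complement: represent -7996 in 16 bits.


Original: 0001111100111100
Invert all bits:
  bit 0: 0 → 1
  bit 1: 0 → 1
  bit 2: 0 → 1
  bit 3: 1 → 0
  bit 4: 1 → 0
  bit 5: 1 → 0
  bit 6: 1 → 0
  bit 7: 1 → 0
  bit 8: 0 → 1
  bit 9: 0 → 1
  bit 10: 1 → 0
  bit 11: 1 → 0
  bit 12: 1 → 0
  bit 13: 1 → 0
  bit 14: 0 → 1
  bit 15: 0 → 1
= 1110000011000011


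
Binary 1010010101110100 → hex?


Group into 4-bit nibbles: 1010010101110100
  1010 = A
  0101 = 5
  0111 = 7
  0100 = 4
= 0xA574


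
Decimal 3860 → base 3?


Divide by 3 repeatedly:
3860 ÷ 3 = 1286 remainder 2
1286 ÷ 3 = 428 remainder 2
428 ÷ 3 = 142 remainder 2
142 ÷ 3 = 47 remainder 1
47 ÷ 3 = 15 remainder 2
15 ÷ 3 = 5 remainder 0
5 ÷ 3 = 1 remainder 2
1 ÷ 3 = 0 remainder 1
Reading remainders bottom-up:
= 12021222


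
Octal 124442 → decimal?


Positional values:
Position 0: 2 × 8^0 = 2
Position 1: 4 × 8^1 = 32
Position 2: 4 × 8^2 = 256
Position 3: 4 × 8^3 = 2048
Position 4: 2 × 8^4 = 8192
Position 5: 1 × 8^5 = 32768
Sum = 2 + 32 + 256 + 2048 + 8192 + 32768
= 43298


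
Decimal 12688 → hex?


Divide by 16 repeatedly:
12688 ÷ 16 = 793 remainder 0 (0)
793 ÷ 16 = 49 remainder 9 (9)
49 ÷ 16 = 3 remainder 1 (1)
3 ÷ 16 = 0 remainder 3 (3)
Reading remainders bottom-up:
= 0x3190


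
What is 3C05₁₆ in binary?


Each hex digit → 4 binary bits:
  3 = 0011
  C = 1100
  0 = 0000
  5 = 0101
Concatenate: 0011 1100 0000 0101
= 0011110000000101


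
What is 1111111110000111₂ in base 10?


Positional values:
Bit 0: 1 × 2^0 = 1
Bit 1: 1 × 2^1 = 2
Bit 2: 1 × 2^2 = 4
Bit 7: 1 × 2^7 = 128
Bit 8: 1 × 2^8 = 256
Bit 9: 1 × 2^9 = 512
Bit 10: 1 × 2^10 = 1024
Bit 11: 1 × 2^11 = 2048
Bit 12: 1 × 2^12 = 4096
Bit 13: 1 × 2^13 = 8192
Bit 14: 1 × 2^14 = 16384
Bit 15: 1 × 2^15 = 32768
Sum = 1 + 2 + 4 + 128 + 256 + 512 + 1024 + 2048 + 4096 + 8192 + 16384 + 32768
= 65415
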